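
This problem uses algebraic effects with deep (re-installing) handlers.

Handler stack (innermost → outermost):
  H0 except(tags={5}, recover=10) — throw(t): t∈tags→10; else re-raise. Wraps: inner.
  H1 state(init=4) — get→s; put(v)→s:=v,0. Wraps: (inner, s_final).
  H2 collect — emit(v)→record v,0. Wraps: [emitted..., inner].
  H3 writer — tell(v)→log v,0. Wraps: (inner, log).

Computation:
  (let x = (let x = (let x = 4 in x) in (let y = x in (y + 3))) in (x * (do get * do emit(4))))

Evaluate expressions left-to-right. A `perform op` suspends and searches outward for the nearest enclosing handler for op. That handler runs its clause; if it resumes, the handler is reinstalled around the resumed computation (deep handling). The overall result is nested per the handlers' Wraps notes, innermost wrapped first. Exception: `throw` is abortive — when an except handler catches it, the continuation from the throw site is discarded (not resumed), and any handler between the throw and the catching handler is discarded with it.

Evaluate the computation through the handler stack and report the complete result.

Working:
get @ H1 ⇒ 4
emit(4) @ H2 ⇒ out+=4
H0 returns 0
H1 returns (0, 4)
H2 returns [4, (0, 4)]
H3 returns ([4, (0, 4)], ())
= ([4, (0, 4)], ())

Answer: ([4, (0, 4)], ())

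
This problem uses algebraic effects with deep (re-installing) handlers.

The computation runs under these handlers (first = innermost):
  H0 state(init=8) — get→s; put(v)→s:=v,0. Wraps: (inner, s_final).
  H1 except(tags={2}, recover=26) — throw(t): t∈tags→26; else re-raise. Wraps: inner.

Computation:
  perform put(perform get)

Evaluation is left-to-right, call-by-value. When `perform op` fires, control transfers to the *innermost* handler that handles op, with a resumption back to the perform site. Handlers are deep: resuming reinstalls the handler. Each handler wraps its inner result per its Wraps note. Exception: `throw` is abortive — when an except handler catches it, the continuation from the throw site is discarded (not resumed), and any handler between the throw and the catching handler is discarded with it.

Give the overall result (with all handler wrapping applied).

Step-by-step:
get @ H0 ⇒ 8
put(8) @ H0 ⇒ s:=8
H0 returns (0, 8)
H1 returns (0, 8)
= (0, 8)

Answer: (0, 8)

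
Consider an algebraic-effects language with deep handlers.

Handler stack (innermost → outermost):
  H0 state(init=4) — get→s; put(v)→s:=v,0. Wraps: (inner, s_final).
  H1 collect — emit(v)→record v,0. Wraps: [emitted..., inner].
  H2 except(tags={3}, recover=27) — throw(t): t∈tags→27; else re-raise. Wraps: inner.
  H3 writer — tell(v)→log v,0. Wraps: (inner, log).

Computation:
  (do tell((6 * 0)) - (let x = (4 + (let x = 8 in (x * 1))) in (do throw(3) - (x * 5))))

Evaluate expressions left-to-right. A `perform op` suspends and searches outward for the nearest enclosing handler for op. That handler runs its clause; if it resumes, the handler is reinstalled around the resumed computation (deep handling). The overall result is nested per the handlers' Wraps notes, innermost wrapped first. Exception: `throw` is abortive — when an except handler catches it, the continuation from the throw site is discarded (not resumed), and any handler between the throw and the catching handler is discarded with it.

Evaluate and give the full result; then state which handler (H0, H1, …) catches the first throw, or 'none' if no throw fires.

Answer: (27, (0)) ; first throw caught by: H2

Evaluation trace:
tell(0) @ H3 ⇒ log+=0
throw(3) @ H2 caught ⇒ 27
H3 returns (27, (0))
= (27, (0))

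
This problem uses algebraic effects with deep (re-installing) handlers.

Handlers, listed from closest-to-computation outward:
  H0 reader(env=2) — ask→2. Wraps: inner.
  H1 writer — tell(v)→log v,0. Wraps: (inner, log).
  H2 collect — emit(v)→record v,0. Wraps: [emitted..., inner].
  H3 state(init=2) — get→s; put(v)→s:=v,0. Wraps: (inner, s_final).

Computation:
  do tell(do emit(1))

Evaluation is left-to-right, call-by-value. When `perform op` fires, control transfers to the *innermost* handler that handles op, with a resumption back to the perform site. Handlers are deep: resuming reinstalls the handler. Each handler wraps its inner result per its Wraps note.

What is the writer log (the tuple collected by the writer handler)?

Answer: (0)

Working:
emit(1) @ H2 ⇒ out+=1
tell(0) @ H1 ⇒ log+=0
H0 returns 0
H1 returns (0, (0))
H2 returns [1, (0, (0))]
H3 returns ([1, (0, (0))], 2)
= ([1, (0, (0))], 2)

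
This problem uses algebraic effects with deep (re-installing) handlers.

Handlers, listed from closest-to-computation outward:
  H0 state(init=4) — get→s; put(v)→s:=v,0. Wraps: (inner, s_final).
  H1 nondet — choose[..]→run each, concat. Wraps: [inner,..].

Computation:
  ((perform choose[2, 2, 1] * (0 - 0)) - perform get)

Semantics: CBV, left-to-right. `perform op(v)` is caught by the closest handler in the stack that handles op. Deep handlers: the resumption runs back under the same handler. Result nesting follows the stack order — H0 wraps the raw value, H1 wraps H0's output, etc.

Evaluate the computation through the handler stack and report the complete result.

Answer: [(-4, 4), (-4, 4), (-4, 4)]

Working:
choose[2, 2, 1] @ H1
  branch[0] choose=2:
    get @ H0 ⇒ 4
    H0 returns (-4, 4)
    H1 returns [(-4, 4)]
  branch[1] choose=2:
    get @ H0 ⇒ 4
    H0 returns (-4, 4)
    H1 returns [(-4, 4)]
  branch[2] choose=1:
    get @ H0 ⇒ 4
    H0 returns (-4, 4)
    H1 returns [(-4, 4)]
= [(-4, 4), (-4, 4), (-4, 4)]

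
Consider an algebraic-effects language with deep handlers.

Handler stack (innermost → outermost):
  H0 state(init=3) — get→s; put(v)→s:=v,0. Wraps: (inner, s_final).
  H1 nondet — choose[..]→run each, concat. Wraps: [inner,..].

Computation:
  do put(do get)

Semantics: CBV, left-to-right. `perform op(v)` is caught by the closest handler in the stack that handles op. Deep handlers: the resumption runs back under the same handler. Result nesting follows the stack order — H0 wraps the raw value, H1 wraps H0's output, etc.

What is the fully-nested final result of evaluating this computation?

Evaluation trace:
get @ H0 ⇒ 3
put(3) @ H0 ⇒ s:=3
H0 returns (0, 3)
H1 returns [(0, 3)]
= [(0, 3)]

Answer: [(0, 3)]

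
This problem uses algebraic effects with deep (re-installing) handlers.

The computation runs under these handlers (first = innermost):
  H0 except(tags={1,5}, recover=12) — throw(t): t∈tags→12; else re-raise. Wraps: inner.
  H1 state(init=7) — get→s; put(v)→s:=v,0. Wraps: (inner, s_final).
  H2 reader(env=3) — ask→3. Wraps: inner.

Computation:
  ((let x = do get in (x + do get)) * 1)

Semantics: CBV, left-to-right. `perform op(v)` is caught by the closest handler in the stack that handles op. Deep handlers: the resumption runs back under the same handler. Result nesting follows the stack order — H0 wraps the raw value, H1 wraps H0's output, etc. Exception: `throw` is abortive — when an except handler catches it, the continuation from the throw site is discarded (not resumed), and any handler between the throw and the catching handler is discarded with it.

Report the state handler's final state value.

Answer: 7

Step-by-step:
get @ H1 ⇒ 7
get @ H1 ⇒ 7
H0 returns 14
H1 returns (14, 7)
H2 returns (14, 7)
= (14, 7)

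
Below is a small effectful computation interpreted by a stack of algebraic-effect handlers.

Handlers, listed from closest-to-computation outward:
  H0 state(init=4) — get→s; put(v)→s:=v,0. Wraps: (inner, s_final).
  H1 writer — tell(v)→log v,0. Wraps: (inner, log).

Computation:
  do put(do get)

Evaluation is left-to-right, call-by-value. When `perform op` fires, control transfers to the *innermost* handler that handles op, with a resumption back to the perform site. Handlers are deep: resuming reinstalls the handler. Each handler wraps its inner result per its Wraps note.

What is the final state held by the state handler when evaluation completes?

Answer: 4

Step-by-step:
get @ H0 ⇒ 4
put(4) @ H0 ⇒ s:=4
H0 returns (0, 4)
H1 returns ((0, 4), ())
= ((0, 4), ())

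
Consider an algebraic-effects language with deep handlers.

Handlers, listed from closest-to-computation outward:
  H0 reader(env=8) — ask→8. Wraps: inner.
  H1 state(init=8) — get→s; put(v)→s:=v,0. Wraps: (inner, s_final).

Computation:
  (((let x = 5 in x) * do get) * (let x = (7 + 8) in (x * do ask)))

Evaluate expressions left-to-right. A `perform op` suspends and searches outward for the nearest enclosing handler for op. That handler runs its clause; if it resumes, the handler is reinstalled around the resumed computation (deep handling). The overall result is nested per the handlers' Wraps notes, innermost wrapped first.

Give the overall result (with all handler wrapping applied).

Evaluation trace:
get @ H1 ⇒ 8
ask @ H0 ⇒ 8
H0 returns 4800
H1 returns (4800, 8)
= (4800, 8)

Answer: (4800, 8)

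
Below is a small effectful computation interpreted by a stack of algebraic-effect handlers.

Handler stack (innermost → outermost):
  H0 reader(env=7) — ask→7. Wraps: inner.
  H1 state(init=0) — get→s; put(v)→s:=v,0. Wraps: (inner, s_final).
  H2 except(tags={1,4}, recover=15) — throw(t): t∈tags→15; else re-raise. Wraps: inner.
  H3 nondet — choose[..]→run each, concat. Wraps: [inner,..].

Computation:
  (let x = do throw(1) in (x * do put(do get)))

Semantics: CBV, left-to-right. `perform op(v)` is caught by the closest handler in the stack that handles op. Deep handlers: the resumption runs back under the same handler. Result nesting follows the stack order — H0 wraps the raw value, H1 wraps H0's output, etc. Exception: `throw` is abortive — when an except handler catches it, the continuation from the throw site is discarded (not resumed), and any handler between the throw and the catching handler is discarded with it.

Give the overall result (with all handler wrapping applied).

Answer: [15]

Evaluation trace:
throw(1) @ H2 caught ⇒ 15
H3 returns [15]
= [15]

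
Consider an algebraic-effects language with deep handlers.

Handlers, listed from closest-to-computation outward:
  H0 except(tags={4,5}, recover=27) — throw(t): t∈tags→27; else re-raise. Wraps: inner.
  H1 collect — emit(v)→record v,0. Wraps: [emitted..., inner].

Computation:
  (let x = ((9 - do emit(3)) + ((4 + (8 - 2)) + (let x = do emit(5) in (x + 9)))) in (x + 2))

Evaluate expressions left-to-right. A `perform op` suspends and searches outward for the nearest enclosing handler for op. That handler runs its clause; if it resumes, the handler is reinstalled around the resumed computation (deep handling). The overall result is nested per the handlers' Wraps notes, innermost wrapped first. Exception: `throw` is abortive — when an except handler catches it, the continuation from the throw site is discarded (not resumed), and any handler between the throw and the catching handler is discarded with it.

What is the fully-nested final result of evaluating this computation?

Answer: [3, 5, 30]

Working:
emit(3) @ H1 ⇒ out+=3
emit(5) @ H1 ⇒ out+=5
H0 returns 30
H1 returns [3, 5, 30]
= [3, 5, 30]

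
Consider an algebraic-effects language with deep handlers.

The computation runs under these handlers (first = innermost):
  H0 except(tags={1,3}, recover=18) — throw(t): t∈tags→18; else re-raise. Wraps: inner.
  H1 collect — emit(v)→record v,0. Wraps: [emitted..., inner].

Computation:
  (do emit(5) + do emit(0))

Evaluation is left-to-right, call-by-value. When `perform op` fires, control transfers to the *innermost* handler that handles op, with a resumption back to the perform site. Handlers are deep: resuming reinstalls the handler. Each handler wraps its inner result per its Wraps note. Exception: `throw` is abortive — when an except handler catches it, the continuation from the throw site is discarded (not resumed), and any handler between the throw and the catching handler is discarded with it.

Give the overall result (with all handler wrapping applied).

Answer: [5, 0, 0]

Evaluation trace:
emit(5) @ H1 ⇒ out+=5
emit(0) @ H1 ⇒ out+=0
H0 returns 0
H1 returns [5, 0, 0]
= [5, 0, 0]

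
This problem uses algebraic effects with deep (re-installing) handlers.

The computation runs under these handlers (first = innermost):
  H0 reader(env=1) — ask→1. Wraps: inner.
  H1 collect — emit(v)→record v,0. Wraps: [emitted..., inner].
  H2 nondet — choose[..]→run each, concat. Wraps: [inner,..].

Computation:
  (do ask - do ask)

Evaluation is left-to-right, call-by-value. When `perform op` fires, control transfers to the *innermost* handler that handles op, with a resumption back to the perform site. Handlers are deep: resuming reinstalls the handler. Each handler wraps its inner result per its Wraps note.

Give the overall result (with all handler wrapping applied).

Answer: [[0]]

Evaluation trace:
ask @ H0 ⇒ 1
ask @ H0 ⇒ 1
H0 returns 0
H1 returns [0]
H2 returns [[0]]
= [[0]]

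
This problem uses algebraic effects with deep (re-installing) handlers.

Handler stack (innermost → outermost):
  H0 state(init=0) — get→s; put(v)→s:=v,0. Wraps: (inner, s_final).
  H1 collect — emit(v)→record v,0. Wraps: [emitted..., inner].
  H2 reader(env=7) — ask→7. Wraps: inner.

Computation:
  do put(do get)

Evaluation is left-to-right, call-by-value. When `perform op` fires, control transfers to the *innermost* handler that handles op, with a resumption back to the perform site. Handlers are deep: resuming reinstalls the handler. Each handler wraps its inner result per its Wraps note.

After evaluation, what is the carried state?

Working:
get @ H0 ⇒ 0
put(0) @ H0 ⇒ s:=0
H0 returns (0, 0)
H1 returns [(0, 0)]
H2 returns [(0, 0)]
= [(0, 0)]

Answer: 0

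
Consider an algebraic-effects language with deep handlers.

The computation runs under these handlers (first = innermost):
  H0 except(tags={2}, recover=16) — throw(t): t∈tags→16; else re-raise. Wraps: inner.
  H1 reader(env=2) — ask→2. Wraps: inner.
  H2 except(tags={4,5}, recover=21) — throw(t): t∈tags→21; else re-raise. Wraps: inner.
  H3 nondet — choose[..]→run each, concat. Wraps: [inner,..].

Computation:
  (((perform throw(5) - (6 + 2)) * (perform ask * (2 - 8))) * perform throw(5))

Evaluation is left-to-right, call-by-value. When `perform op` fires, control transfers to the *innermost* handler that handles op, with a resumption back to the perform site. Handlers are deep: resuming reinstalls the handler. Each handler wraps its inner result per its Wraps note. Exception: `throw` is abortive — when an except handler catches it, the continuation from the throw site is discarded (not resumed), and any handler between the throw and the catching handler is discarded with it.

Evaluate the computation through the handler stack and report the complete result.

Step-by-step:
throw(5) @ H0 re-raised
throw(5) @ H2 caught ⇒ 21
H3 returns [21]
= [21]

Answer: [21]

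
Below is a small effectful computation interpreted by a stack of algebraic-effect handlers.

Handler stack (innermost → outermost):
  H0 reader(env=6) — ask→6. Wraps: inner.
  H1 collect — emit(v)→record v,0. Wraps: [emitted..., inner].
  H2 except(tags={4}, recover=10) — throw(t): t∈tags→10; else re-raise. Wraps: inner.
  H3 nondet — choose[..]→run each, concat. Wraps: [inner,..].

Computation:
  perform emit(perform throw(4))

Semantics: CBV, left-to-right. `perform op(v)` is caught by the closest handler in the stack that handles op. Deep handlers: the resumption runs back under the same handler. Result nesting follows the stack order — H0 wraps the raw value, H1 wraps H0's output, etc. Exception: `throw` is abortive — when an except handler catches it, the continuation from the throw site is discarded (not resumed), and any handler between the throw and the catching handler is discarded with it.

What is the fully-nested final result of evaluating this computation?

Answer: [10]

Evaluation trace:
throw(4) @ H2 caught ⇒ 10
H3 returns [10]
= [10]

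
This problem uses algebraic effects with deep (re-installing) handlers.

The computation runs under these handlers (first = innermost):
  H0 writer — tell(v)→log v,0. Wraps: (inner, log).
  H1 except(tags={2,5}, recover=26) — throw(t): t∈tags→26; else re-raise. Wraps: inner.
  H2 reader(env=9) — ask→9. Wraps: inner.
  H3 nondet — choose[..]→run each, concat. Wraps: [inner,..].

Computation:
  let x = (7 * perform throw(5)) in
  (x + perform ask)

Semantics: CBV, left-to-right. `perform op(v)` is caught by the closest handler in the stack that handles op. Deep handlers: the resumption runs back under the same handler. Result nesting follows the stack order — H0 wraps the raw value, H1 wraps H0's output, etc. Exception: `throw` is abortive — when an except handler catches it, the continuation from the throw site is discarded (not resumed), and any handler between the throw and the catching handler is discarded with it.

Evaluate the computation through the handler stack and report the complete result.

Working:
throw(5) @ H1 caught ⇒ 26
H2 returns 26
H3 returns [26]
= [26]

Answer: [26]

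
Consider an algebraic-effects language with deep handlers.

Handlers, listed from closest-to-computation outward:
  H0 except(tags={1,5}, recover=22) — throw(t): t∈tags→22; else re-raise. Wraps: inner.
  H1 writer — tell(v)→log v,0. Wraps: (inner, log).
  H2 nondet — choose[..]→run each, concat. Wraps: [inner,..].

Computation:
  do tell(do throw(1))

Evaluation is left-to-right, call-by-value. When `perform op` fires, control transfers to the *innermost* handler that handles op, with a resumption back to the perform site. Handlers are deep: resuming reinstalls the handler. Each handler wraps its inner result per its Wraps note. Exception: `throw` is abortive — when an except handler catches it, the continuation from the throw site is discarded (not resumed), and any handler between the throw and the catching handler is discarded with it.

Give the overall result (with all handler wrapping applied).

Answer: [(22, ())]

Step-by-step:
throw(1) @ H0 caught ⇒ 22
H1 returns (22, ())
H2 returns [(22, ())]
= [(22, ())]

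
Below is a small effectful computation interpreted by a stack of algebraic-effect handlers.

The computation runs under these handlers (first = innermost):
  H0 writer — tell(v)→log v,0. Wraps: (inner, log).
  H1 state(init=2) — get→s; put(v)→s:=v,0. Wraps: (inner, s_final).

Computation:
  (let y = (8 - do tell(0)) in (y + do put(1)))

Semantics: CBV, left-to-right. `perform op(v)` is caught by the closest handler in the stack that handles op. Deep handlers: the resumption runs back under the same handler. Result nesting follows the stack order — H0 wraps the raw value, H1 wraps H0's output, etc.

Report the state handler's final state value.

Answer: 1

Step-by-step:
tell(0) @ H0 ⇒ log+=0
put(1) @ H1 ⇒ s:=1
H0 returns (8, (0))
H1 returns ((8, (0)), 1)
= ((8, (0)), 1)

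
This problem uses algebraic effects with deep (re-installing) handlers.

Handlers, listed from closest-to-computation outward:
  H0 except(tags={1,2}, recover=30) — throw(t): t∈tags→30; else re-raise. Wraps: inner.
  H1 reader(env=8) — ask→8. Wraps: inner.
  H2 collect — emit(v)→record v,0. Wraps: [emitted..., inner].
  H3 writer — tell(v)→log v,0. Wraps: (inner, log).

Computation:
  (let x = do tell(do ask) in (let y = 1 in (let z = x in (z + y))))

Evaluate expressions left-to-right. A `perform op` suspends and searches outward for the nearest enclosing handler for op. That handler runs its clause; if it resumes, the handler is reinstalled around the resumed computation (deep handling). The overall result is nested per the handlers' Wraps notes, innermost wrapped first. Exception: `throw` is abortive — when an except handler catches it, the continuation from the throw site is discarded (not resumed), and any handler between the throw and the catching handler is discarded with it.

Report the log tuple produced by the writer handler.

Evaluation trace:
ask @ H1 ⇒ 8
tell(8) @ H3 ⇒ log+=8
H0 returns 1
H1 returns 1
H2 returns [1]
H3 returns ([1], (8))
= ([1], (8))

Answer: (8)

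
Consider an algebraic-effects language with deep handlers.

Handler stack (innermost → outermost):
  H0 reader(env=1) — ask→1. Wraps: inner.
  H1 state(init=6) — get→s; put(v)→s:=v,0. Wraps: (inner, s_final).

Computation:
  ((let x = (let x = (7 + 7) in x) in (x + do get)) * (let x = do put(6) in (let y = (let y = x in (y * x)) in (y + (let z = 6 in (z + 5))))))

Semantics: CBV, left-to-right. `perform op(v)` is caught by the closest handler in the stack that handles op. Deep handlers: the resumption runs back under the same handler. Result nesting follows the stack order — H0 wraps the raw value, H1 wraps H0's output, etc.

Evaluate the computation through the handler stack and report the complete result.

Answer: (220, 6)

Working:
get @ H1 ⇒ 6
put(6) @ H1 ⇒ s:=6
H0 returns 220
H1 returns (220, 6)
= (220, 6)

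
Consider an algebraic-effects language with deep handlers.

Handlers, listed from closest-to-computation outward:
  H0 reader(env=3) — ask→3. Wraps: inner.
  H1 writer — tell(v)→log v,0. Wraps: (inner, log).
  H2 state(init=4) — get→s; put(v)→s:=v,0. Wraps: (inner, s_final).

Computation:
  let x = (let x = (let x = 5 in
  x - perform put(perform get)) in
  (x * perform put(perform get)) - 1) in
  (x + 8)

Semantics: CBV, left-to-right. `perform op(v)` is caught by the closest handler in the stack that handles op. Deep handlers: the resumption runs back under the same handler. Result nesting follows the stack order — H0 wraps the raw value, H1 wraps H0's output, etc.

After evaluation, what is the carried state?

Step-by-step:
get @ H2 ⇒ 4
put(4) @ H2 ⇒ s:=4
get @ H2 ⇒ 4
put(4) @ H2 ⇒ s:=4
H0 returns 7
H1 returns (7, ())
H2 returns ((7, ()), 4)
= ((7, ()), 4)

Answer: 4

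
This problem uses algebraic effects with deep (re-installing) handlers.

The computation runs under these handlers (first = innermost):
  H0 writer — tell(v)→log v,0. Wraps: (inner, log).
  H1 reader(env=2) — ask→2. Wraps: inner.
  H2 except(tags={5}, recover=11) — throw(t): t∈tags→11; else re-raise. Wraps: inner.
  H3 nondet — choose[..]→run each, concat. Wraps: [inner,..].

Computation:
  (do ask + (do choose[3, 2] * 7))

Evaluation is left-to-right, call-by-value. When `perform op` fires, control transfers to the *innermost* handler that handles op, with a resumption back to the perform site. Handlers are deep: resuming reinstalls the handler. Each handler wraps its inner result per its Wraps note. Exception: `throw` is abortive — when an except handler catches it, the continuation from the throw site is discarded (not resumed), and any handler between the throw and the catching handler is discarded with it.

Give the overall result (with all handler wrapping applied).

Answer: [(23, ()), (16, ())]

Step-by-step:
ask @ H1 ⇒ 2
choose[3, 2] @ H3
  branch[0] choose=3:
    H0 returns (23, ())
    H1 returns (23, ())
    H2 returns (23, ())
    H3 returns [(23, ())]
  branch[1] choose=2:
    H0 returns (16, ())
    H1 returns (16, ())
    H2 returns (16, ())
    H3 returns [(16, ())]
= [(23, ()), (16, ())]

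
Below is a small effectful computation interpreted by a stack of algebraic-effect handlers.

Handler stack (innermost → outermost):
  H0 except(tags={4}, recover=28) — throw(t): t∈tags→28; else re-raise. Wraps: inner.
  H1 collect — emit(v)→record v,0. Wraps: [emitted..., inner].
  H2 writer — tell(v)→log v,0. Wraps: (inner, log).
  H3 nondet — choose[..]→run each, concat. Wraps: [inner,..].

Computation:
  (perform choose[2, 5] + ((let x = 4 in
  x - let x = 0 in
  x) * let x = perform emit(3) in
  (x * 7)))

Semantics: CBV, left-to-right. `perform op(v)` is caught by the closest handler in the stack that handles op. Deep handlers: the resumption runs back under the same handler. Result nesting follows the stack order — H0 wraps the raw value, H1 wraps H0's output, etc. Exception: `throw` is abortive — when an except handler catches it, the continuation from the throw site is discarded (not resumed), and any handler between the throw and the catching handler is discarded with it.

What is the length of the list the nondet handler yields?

Answer: 2

Evaluation trace:
choose[2, 5] @ H3
  branch[0] choose=2:
    emit(3) @ H1 ⇒ out+=3
    H0 returns 2
    H1 returns [3, 2]
    H2 returns ([3, 2], ())
    H3 returns [([3, 2], ())]
  branch[1] choose=5:
    emit(3) @ H1 ⇒ out+=3
    H0 returns 5
    H1 returns [3, 5]
    H2 returns ([3, 5], ())
    H3 returns [([3, 5], ())]
= [([3, 2], ()), ([3, 5], ())]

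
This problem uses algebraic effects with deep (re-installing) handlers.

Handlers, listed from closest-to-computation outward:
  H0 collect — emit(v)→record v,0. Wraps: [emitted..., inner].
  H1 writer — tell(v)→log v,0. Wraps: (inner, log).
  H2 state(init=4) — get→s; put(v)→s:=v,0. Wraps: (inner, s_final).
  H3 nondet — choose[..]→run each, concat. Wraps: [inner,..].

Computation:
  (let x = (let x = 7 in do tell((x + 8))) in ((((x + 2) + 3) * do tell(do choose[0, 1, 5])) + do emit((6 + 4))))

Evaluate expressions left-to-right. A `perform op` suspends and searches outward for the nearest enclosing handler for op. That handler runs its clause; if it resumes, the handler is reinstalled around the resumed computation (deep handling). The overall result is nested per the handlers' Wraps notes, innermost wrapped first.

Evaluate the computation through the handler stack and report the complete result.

Answer: [(([10, 0], (15, 0)), 4), (([10, 0], (15, 1)), 4), (([10, 0], (15, 5)), 4)]

Working:
tell(15) @ H1 ⇒ log+=15
choose[0, 1, 5] @ H3
  branch[0] choose=0:
    tell(0) @ H1 ⇒ log+=0
    emit(10) @ H0 ⇒ out+=10
    H0 returns [10, 0]
    H1 returns ([10, 0], (15, 0))
    H2 returns (([10, 0], (15, 0)), 4)
    H3 returns [(([10, 0], (15, 0)), 4)]
  branch[1] choose=1:
    tell(1) @ H1 ⇒ log+=1
    emit(10) @ H0 ⇒ out+=10
    H0 returns [10, 0]
    H1 returns ([10, 0], (15, 1))
    H2 returns (([10, 0], (15, 1)), 4)
    H3 returns [(([10, 0], (15, 1)), 4)]
  branch[2] choose=5:
    tell(5) @ H1 ⇒ log+=5
    emit(10) @ H0 ⇒ out+=10
    H0 returns [10, 0]
    H1 returns ([10, 0], (15, 5))
    H2 returns (([10, 0], (15, 5)), 4)
    H3 returns [(([10, 0], (15, 5)), 4)]
= [(([10, 0], (15, 0)), 4), (([10, 0], (15, 1)), 4), (([10, 0], (15, 5)), 4)]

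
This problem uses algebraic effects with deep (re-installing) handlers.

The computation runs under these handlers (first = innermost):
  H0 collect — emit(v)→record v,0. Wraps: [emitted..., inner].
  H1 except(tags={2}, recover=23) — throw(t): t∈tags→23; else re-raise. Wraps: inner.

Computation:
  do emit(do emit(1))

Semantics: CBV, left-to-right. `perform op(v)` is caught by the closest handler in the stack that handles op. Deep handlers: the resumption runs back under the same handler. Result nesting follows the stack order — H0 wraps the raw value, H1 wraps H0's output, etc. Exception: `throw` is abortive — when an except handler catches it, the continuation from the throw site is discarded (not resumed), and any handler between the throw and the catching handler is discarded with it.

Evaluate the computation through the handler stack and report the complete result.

Answer: [1, 0, 0]

Step-by-step:
emit(1) @ H0 ⇒ out+=1
emit(0) @ H0 ⇒ out+=0
H0 returns [1, 0, 0]
H1 returns [1, 0, 0]
= [1, 0, 0]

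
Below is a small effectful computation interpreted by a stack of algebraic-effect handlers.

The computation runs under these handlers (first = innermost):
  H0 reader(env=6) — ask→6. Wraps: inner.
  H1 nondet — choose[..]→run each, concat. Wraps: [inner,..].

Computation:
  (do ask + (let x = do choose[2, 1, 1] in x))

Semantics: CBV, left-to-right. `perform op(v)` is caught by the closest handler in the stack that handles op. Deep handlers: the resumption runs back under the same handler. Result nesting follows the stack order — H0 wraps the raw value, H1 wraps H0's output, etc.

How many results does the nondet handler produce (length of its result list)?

Step-by-step:
ask @ H0 ⇒ 6
choose[2, 1, 1] @ H1
  branch[0] choose=2:
    H0 returns 8
    H1 returns [8]
  branch[1] choose=1:
    H0 returns 7
    H1 returns [7]
  branch[2] choose=1:
    H0 returns 7
    H1 returns [7]
= [8, 7, 7]

Answer: 3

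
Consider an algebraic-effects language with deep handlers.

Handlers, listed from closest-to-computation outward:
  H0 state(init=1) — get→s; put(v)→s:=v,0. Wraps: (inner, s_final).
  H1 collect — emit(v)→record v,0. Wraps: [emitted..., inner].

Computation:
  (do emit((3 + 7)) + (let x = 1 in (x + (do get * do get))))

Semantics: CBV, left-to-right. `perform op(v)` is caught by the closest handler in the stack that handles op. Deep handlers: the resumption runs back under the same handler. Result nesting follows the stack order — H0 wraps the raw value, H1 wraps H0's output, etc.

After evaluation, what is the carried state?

Working:
emit(10) @ H1 ⇒ out+=10
get @ H0 ⇒ 1
get @ H0 ⇒ 1
H0 returns (2, 1)
H1 returns [10, (2, 1)]
= [10, (2, 1)]

Answer: 1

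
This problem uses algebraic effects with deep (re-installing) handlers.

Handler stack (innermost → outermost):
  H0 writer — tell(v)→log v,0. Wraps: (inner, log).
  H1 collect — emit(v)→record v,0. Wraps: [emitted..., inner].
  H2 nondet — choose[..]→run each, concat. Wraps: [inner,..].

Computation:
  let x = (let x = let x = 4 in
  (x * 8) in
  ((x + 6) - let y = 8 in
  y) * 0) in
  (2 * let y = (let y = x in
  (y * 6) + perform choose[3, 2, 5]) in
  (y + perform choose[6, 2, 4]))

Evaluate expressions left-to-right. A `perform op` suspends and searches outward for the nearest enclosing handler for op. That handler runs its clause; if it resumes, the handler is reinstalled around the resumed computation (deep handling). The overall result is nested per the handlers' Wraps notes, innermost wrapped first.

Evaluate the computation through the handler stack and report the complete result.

Answer: [[(18, ())], [(10, ())], [(14, ())], [(16, ())], [(8, ())], [(12, ())], [(22, ())], [(14, ())], [(18, ())]]

Evaluation trace:
choose[3, 2, 5] @ H2
  branch[0] choose=3:
    choose[6, 2, 4] @ H2
      branch[0] choose=6:
        H0 returns (18, ())
        H1 returns [(18, ())]
        H2 returns [[(18, ())]]
      branch[1] choose=2:
        H0 returns (10, ())
        H1 returns [(10, ())]
        H2 returns [[(10, ())]]
      branch[2] choose=4:
        H0 returns (14, ())
        H1 returns [(14, ())]
        H2 returns [[(14, ())]]
  branch[1] choose=2:
    choose[6, 2, 4] @ H2
      branch[0] choose=6:
        H0 returns (16, ())
        H1 returns [(16, ())]
        H2 returns [[(16, ())]]
      branch[1] choose=2:
        H0 returns (8, ())
        H1 returns [(8, ())]
        H2 returns [[(8, ())]]
      branch[2] choose=4:
        H0 returns (12, ())
        H1 returns [(12, ())]
        H2 returns [[(12, ())]]
  branch[2] choose=5:
    choose[6, 2, 4] @ H2
      branch[0] choose=6:
        H0 returns (22, ())
        H1 returns [(22, ())]
        H2 returns [[(22, ())]]
      branch[1] choose=2:
        H0 returns (14, ())
        H1 returns [(14, ())]
        H2 returns [[(14, ())]]
      branch[2] choose=4:
        H0 returns (18, ())
        H1 returns [(18, ())]
        H2 returns [[(18, ())]]
= [[(18, ())], [(10, ())], [(14, ())], [(16, ())], [(8, ())], [(12, ())], [(22, ())], [(14, ())], [(18, ())]]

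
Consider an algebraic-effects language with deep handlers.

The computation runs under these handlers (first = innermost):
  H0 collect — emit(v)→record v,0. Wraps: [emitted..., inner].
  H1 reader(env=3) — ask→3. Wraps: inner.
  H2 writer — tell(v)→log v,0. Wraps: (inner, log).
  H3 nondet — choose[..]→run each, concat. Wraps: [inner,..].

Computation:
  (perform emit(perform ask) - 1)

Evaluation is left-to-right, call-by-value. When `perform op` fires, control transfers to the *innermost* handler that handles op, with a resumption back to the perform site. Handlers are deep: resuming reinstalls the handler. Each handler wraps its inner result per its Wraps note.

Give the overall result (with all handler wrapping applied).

Step-by-step:
ask @ H1 ⇒ 3
emit(3) @ H0 ⇒ out+=3
H0 returns [3, -1]
H1 returns [3, -1]
H2 returns ([3, -1], ())
H3 returns [([3, -1], ())]
= [([3, -1], ())]

Answer: [([3, -1], ())]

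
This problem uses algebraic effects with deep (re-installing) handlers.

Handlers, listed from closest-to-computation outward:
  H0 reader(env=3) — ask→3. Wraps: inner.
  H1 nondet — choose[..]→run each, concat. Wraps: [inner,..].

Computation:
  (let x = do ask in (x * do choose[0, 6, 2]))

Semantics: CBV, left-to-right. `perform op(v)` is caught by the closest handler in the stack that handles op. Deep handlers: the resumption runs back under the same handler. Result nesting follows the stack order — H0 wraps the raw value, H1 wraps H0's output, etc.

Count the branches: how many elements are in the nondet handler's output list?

Answer: 3

Evaluation trace:
ask @ H0 ⇒ 3
choose[0, 6, 2] @ H1
  branch[0] choose=0:
    H0 returns 0
    H1 returns [0]
  branch[1] choose=6:
    H0 returns 18
    H1 returns [18]
  branch[2] choose=2:
    H0 returns 6
    H1 returns [6]
= [0, 18, 6]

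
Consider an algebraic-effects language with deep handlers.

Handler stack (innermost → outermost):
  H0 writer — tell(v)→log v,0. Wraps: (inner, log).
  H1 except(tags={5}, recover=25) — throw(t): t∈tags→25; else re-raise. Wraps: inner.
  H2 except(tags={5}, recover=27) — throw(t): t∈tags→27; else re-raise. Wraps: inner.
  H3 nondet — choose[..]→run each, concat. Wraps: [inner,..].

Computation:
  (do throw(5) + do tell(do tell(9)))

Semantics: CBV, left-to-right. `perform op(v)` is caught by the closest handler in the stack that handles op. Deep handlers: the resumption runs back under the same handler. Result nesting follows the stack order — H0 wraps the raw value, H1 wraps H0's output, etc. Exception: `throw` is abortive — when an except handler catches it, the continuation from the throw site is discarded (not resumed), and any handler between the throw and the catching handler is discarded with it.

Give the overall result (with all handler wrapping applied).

Answer: [25]

Step-by-step:
throw(5) @ H1 caught ⇒ 25
H2 returns 25
H3 returns [25]
= [25]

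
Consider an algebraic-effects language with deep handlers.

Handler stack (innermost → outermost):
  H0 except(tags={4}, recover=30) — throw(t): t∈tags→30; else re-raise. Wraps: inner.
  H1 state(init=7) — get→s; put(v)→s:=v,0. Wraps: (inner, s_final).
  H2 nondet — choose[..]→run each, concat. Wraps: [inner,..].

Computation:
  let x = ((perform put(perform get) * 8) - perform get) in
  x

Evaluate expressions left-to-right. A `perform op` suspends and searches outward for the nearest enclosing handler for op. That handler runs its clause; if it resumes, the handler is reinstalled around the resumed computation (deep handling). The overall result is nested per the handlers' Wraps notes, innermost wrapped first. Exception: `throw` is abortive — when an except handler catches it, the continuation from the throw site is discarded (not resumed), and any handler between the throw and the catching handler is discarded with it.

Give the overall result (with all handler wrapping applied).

Answer: [(-7, 7)]

Step-by-step:
get @ H1 ⇒ 7
put(7) @ H1 ⇒ s:=7
get @ H1 ⇒ 7
H0 returns -7
H1 returns (-7, 7)
H2 returns [(-7, 7)]
= [(-7, 7)]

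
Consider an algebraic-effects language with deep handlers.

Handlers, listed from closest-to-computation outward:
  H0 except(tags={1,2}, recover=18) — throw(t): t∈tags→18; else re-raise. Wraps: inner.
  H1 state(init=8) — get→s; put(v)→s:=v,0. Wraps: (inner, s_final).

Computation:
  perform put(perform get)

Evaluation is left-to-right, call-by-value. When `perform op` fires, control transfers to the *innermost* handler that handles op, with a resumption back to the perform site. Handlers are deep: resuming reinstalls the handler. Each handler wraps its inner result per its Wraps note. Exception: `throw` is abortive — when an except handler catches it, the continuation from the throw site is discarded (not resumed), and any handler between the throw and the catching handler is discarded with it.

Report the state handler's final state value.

Working:
get @ H1 ⇒ 8
put(8) @ H1 ⇒ s:=8
H0 returns 0
H1 returns (0, 8)
= (0, 8)

Answer: 8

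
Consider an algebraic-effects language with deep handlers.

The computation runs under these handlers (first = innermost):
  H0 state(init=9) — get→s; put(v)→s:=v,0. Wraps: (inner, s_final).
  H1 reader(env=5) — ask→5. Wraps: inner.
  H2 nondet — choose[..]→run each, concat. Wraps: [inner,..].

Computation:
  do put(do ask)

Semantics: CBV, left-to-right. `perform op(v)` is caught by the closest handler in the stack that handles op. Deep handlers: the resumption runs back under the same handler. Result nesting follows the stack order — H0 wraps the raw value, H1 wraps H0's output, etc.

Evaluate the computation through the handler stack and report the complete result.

Working:
ask @ H1 ⇒ 5
put(5) @ H0 ⇒ s:=5
H0 returns (0, 5)
H1 returns (0, 5)
H2 returns [(0, 5)]
= [(0, 5)]

Answer: [(0, 5)]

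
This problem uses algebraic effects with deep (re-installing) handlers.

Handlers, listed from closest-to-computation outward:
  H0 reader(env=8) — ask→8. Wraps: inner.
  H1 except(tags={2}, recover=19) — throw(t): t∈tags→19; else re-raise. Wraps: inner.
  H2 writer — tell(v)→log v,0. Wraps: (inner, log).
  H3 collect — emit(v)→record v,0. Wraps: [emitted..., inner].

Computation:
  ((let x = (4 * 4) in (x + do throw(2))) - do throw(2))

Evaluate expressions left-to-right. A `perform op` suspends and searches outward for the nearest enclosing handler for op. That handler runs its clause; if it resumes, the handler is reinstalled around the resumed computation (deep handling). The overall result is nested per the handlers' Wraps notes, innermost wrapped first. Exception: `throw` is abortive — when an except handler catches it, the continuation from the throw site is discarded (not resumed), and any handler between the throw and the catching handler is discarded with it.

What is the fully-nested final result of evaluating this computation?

Working:
throw(2) @ H1 caught ⇒ 19
H2 returns (19, ())
H3 returns [(19, ())]
= [(19, ())]

Answer: [(19, ())]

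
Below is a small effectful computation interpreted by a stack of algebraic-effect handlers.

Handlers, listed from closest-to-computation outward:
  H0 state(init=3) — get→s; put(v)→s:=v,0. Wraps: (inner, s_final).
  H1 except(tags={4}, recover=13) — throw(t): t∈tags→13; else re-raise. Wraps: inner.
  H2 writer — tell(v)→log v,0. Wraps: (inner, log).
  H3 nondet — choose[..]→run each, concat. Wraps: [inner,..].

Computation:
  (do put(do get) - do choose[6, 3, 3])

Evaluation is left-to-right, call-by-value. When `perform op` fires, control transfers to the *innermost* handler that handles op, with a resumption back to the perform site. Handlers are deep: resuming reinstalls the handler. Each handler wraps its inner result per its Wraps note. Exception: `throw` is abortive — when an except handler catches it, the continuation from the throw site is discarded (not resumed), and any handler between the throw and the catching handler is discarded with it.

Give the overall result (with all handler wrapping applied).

Working:
get @ H0 ⇒ 3
put(3) @ H0 ⇒ s:=3
choose[6, 3, 3] @ H3
  branch[0] choose=6:
    H0 returns (-6, 3)
    H1 returns (-6, 3)
    H2 returns ((-6, 3), ())
    H3 returns [((-6, 3), ())]
  branch[1] choose=3:
    H0 returns (-3, 3)
    H1 returns (-3, 3)
    H2 returns ((-3, 3), ())
    H3 returns [((-3, 3), ())]
  branch[2] choose=3:
    H0 returns (-3, 3)
    H1 returns (-3, 3)
    H2 returns ((-3, 3), ())
    H3 returns [((-3, 3), ())]
= [((-6, 3), ()), ((-3, 3), ()), ((-3, 3), ())]

Answer: [((-6, 3), ()), ((-3, 3), ()), ((-3, 3), ())]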